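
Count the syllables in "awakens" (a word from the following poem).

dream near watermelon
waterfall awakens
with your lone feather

"awakens" has 3 syllables.

3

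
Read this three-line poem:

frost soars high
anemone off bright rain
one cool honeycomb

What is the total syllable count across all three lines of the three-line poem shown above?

Line 1: frost(1) + soars(1) + high(1) = 3
Line 2: anemone(4) + off(1) + bright(1) + rain(1) = 7
Line 3: one(1) + cool(1) + honeycomb(3) = 5
Total: 3 + 7 + 5 = 15

15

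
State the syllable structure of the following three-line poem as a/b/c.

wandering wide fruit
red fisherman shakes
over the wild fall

5/5/5

Line 1: "wandering wide fruit": 3+1+1 = 5
Line 2: "red fisherman shakes": 1+3+1 = 5
Line 3: "over the wild fall": 2+1+1+1 = 5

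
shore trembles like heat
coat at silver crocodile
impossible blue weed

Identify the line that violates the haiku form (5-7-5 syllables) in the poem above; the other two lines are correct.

Line 3

Line 1: shore (1), trembles (2), like (1), heat (1) → 5 ✓
Line 2: coat (1), at (1), silver (2), crocodile (3) → 7 ✓
Line 3: impossible (4), blue (1), weed (1) → 6 (expected 5)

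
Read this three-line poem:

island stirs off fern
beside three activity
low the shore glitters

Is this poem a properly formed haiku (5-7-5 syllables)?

Line 1: island(2) + stirs(1) + off(1) + fern(1) = 5 ✓
Line 2: beside(2) + three(1) + activity(4) = 7 ✓
Line 3: low(1) + the(1) + shore(1) + glitters(2) = 5 ✓

Yes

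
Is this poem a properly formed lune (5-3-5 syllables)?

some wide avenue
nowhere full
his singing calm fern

Line 1: some (1), wide (1), avenue (3) → 5 ✓
Line 2: nowhere (2), full (1) → 3 ✓
Line 3: his (1), singing (2), calm (1), fern (1) → 5 ✓

Yes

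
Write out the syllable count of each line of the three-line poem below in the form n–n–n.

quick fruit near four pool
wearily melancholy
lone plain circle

5–7–4

Line 1: quick (1), fruit (1), near (1), four (1), pool (1) → 5
Line 2: wearily (3), melancholy (4) → 7
Line 3: lone (1), plain (1), circle (2) → 4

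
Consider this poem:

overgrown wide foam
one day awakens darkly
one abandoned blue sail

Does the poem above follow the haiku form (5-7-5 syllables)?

No

Line 1: overgrown (3), wide (1), foam (1) → 5 ✓
Line 2: one (1), day (1), awakens (3), darkly (2) → 7 ✓
Line 3: one (1), abandoned (3), blue (1), sail (1) → 6 (expected 5)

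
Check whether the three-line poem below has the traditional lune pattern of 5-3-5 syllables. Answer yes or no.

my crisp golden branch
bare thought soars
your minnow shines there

Yes

Line 1: my (1), crisp (1), golden (2), branch (1) → 5 ✓
Line 2: bare (1), thought (1), soars (1) → 3 ✓
Line 3: your (1), minnow (2), shines (1), there (1) → 5 ✓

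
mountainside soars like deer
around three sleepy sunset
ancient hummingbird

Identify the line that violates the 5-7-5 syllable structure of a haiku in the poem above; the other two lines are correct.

Line 1: mountainside (3), soars (1), like (1), deer (1) → 6 (expected 5)
Line 2: around (2), three (1), sleepy (2), sunset (2) → 7 ✓
Line 3: ancient (2), hummingbird (3) → 5 ✓

The first line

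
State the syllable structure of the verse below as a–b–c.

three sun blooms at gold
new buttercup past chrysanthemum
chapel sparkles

5–9–4

Line 1: three (1), sun (1), blooms (1), at (1), gold (1) → 5
Line 2: new (1), buttercup (3), past (1), chrysanthemum (4) → 9
Line 3: chapel (2), sparkles (2) → 4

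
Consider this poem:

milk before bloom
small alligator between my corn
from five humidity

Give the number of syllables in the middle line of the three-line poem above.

9

The middle line: small (1), alligator (4), between (2), my (1), corn (1) → 9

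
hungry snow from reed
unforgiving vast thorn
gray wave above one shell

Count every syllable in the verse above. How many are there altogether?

17

Line 1: hungry(2) + snow(1) + from(1) + reed(1) = 5
Line 2: unforgiving(4) + vast(1) + thorn(1) = 6
Line 3: gray(1) + wave(1) + above(2) + one(1) + shell(1) = 6
Total: 5 + 6 + 6 = 17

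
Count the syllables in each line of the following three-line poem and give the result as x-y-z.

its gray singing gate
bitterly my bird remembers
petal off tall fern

5-8-5

Line 1: its(1) + gray(1) + singing(2) + gate(1) = 5
Line 2: bitterly(3) + my(1) + bird(1) + remembers(3) = 8
Line 3: petal(2) + off(1) + tall(1) + fern(1) = 5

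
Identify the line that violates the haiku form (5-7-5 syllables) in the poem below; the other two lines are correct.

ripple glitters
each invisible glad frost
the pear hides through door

Line 1

Line 1: "ripple glitters": 2+2 = 4 (expected 5)
Line 2: "each invisible glad frost": 1+4+1+1 = 7 ✓
Line 3: "the pear hides through door": 1+1+1+1+1 = 5 ✓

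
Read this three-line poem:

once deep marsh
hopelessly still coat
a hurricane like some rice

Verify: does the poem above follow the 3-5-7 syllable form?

Yes

Line 1: once(1) + deep(1) + marsh(1) = 3 ✓
Line 2: hopelessly(3) + still(1) + coat(1) = 5 ✓
Line 3: a(1) + hurricane(3) + like(1) + some(1) + rice(1) = 7 ✓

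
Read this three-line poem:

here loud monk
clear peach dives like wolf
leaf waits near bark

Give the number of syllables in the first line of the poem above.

3

The first line: here (1), loud (1), monk (1) → 3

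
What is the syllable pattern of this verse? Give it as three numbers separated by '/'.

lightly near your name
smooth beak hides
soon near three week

Line 1: lightly(2) + near(1) + your(1) + name(1) = 5
Line 2: smooth(1) + beak(1) + hides(1) = 3
Line 3: soon(1) + near(1) + three(1) + week(1) = 4

5/3/4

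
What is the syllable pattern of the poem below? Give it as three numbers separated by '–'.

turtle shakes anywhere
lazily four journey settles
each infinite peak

6–8–5

Line 1: "turtle shakes anywhere": 2+1+3 = 6
Line 2: "lazily four journey settles": 3+1+2+2 = 8
Line 3: "each infinite peak": 1+3+1 = 5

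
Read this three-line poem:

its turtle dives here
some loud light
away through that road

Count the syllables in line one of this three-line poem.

5

Line one: "its turtle dives here": 1+2+1+1 = 5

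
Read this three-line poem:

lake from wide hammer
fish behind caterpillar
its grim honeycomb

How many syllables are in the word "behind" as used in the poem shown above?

2

"behind" has 2 syllables.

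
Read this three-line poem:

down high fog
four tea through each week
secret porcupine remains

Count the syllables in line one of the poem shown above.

Line one: down(1) + high(1) + fog(1) = 3

3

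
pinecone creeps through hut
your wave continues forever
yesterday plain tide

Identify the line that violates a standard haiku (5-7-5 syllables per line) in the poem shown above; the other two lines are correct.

Line 2

Line 1: pinecone(2) + creeps(1) + through(1) + hut(1) = 5 ✓
Line 2: your(1) + wave(1) + continues(3) + forever(3) = 8 (expected 7)
Line 3: yesterday(3) + plain(1) + tide(1) = 5 ✓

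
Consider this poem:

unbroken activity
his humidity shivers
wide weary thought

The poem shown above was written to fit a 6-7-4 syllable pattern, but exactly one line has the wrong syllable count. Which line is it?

Line 1

Line 1: unbroken (3), activity (4) → 7 (expected 6)
Line 2: his (1), humidity (4), shivers (2) → 7 ✓
Line 3: wide (1), weary (2), thought (1) → 4 ✓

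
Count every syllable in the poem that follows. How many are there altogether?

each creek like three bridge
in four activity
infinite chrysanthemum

Line 1: each (1), creek (1), like (1), three (1), bridge (1) → 5
Line 2: in (1), four (1), activity (4) → 6
Line 3: infinite (3), chrysanthemum (4) → 7
Total: 5 + 6 + 7 = 18

18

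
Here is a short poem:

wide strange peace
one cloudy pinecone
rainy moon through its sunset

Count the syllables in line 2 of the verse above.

Line 2: one (1), cloudy (2), pinecone (2) → 5

5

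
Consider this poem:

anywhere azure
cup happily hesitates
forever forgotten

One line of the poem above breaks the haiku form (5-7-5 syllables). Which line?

The third line

Line 1: anywhere (3), azure (2) → 5 ✓
Line 2: cup (1), happily (3), hesitates (3) → 7 ✓
Line 3: forever (3), forgotten (3) → 6 (expected 5)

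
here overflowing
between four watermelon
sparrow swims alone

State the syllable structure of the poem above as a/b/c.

5/7/5

Line 1: here(1) + overflowing(4) = 5
Line 2: between(2) + four(1) + watermelon(4) = 7
Line 3: sparrow(2) + swims(1) + alone(2) = 5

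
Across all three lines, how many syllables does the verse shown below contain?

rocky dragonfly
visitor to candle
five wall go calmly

Line 1: rocky(2) + dragonfly(3) = 5
Line 2: visitor(3) + to(1) + candle(2) = 6
Line 3: five(1) + wall(1) + go(1) + calmly(2) = 5
Total: 5 + 6 + 5 = 16

16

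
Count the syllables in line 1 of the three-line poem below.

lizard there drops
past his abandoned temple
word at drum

4

Line 1: "lizard there drops": 2+1+1 = 4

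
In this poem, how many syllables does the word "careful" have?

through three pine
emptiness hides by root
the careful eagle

2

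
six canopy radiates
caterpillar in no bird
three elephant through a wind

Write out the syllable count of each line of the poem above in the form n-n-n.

7-7-7

Line 1: six (1), canopy (3), radiates (3) → 7
Line 2: caterpillar (4), in (1), no (1), bird (1) → 7
Line 3: three (1), elephant (3), through (1), a (1), wind (1) → 7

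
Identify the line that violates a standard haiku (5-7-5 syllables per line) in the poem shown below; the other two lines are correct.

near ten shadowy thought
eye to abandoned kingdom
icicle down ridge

Line 1: "near ten shadowy thought": 1+1+3+1 = 6 (expected 5)
Line 2: "eye to abandoned kingdom": 1+1+3+2 = 7 ✓
Line 3: "icicle down ridge": 3+1+1 = 5 ✓

The first line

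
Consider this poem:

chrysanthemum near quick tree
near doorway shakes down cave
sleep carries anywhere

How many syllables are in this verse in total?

Line 1: chrysanthemum (4), near (1), quick (1), tree (1) → 7
Line 2: near (1), doorway (2), shakes (1), down (1), cave (1) → 6
Line 3: sleep (1), carries (2), anywhere (3) → 6
Total: 7 + 6 + 6 = 19

19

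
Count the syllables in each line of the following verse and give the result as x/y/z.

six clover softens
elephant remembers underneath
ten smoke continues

Line 1: six (1), clover (2), softens (2) → 5
Line 2: elephant (3), remembers (3), underneath (3) → 9
Line 3: ten (1), smoke (1), continues (3) → 5

5/9/5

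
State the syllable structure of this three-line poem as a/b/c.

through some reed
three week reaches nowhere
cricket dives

3/6/3

Line 1: through (1), some (1), reed (1) → 3
Line 2: three (1), week (1), reaches (2), nowhere (2) → 6
Line 3: cricket (2), dives (1) → 3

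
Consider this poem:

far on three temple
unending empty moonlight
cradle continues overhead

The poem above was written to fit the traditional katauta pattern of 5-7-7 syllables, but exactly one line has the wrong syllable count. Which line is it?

The third line

Line 1: far (1), on (1), three (1), temple (2) → 5 ✓
Line 2: unending (3), empty (2), moonlight (2) → 7 ✓
Line 3: cradle (2), continues (3), overhead (3) → 8 (expected 7)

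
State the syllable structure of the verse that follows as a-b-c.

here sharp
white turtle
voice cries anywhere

2-3-5

Line 1: here (1), sharp (1) → 2
Line 2: white (1), turtle (2) → 3
Line 3: voice (1), cries (1), anywhere (3) → 5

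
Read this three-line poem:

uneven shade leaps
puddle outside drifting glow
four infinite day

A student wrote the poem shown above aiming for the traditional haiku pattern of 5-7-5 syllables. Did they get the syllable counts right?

Yes

Line 1: uneven (3), shade (1), leaps (1) → 5 ✓
Line 2: puddle (2), outside (2), drifting (2), glow (1) → 7 ✓
Line 3: four (1), infinite (3), day (1) → 5 ✓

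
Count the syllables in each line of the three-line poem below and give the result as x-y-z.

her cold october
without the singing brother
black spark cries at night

5-7-5

Line 1: her(1) + cold(1) + october(3) = 5
Line 2: without(2) + the(1) + singing(2) + brother(2) = 7
Line 3: black(1) + spark(1) + cries(1) + at(1) + night(1) = 5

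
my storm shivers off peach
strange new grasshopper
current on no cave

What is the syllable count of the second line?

5

The second line: strange (1), new (1), grasshopper (3) → 5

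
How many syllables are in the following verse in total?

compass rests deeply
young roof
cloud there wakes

10

Line 1: "compass rests deeply": 2+1+2 = 5
Line 2: "young roof": 1+1 = 2
Line 3: "cloud there wakes": 1+1+1 = 3
Total: 5 + 2 + 3 = 10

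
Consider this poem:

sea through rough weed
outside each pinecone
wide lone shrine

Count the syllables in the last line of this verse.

3

The last line: wide(1) + lone(1) + shrine(1) = 3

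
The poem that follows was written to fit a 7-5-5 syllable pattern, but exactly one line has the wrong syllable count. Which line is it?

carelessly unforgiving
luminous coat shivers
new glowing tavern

Line 1: "carelessly unforgiving": 3+4 = 7 ✓
Line 2: "luminous coat shivers": 3+1+2 = 6 (expected 5)
Line 3: "new glowing tavern": 1+2+2 = 5 ✓

Line 2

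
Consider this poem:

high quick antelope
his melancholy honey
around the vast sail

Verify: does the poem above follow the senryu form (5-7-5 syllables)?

Line 1: "high quick antelope": 1+1+3 = 5 ✓
Line 2: "his melancholy honey": 1+4+2 = 7 ✓
Line 3: "around the vast sail": 2+1+1+1 = 5 ✓

Yes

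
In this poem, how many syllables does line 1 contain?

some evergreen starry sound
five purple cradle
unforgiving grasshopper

7

Line 1: some(1) + evergreen(3) + starry(2) + sound(1) = 7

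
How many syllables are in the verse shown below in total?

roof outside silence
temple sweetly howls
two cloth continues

15

Line 1: roof (1), outside (2), silence (2) → 5
Line 2: temple (2), sweetly (2), howls (1) → 5
Line 3: two (1), cloth (1), continues (3) → 5
Total: 5 + 5 + 5 = 15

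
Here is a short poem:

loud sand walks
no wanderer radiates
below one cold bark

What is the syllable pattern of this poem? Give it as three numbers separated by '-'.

Line 1: loud (1), sand (1), walks (1) → 3
Line 2: no (1), wanderer (3), radiates (3) → 7
Line 3: below (2), one (1), cold (1), bark (1) → 5

3-7-5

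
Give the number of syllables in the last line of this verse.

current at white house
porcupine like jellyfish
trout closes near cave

5

The last line: trout(1) + closes(2) + near(1) + cave(1) = 5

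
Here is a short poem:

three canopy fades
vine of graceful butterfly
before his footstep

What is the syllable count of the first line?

5

The first line: three (1), canopy (3), fades (1) → 5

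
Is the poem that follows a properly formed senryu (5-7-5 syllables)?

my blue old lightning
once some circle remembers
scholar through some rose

Yes

Line 1: my(1) + blue(1) + old(1) + lightning(2) = 5 ✓
Line 2: once(1) + some(1) + circle(2) + remembers(3) = 7 ✓
Line 3: scholar(2) + through(1) + some(1) + rose(1) = 5 ✓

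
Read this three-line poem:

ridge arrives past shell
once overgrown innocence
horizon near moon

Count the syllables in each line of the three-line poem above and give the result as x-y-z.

Line 1: "ridge arrives past shell": 1+2+1+1 = 5
Line 2: "once overgrown innocence": 1+3+3 = 7
Line 3: "horizon near moon": 3+1+1 = 5

5-7-5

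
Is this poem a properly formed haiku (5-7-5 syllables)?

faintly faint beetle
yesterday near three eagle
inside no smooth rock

Yes

Line 1: "faintly faint beetle": 2+1+2 = 5 ✓
Line 2: "yesterday near three eagle": 3+1+1+2 = 7 ✓
Line 3: "inside no smooth rock": 2+1+1+1 = 5 ✓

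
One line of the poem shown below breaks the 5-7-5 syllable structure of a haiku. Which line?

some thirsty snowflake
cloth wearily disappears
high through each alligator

Line 3

Line 1: "some thirsty snowflake": 1+2+2 = 5 ✓
Line 2: "cloth wearily disappears": 1+3+3 = 7 ✓
Line 3: "high through each alligator": 1+1+1+4 = 7 (expected 5)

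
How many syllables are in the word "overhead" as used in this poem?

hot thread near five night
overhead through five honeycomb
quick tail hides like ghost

3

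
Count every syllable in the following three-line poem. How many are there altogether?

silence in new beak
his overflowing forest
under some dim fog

Line 1: "silence in new beak": 2+1+1+1 = 5
Line 2: "his overflowing forest": 1+4+2 = 7
Line 3: "under some dim fog": 2+1+1+1 = 5
Total: 5 + 7 + 5 = 17

17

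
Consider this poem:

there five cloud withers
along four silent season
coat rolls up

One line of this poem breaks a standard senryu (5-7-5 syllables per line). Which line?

Line 3

Line 1: there (1), five (1), cloud (1), withers (2) → 5 ✓
Line 2: along (2), four (1), silent (2), season (2) → 7 ✓
Line 3: coat (1), rolls (1), up (1) → 3 (expected 5)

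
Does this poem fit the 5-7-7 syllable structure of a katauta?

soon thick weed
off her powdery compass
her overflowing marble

Line 1: soon (1), thick (1), weed (1) → 3 (expected 5)
Line 2: off (1), her (1), powdery (3), compass (2) → 7 ✓
Line 3: her (1), overflowing (4), marble (2) → 7 ✓

No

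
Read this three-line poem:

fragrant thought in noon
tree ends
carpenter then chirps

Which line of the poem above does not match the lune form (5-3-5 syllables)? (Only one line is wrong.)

Line 2

Line 1: "fragrant thought in noon": 2+1+1+1 = 5 ✓
Line 2: "tree ends": 1+1 = 2 (expected 3)
Line 3: "carpenter then chirps": 3+1+1 = 5 ✓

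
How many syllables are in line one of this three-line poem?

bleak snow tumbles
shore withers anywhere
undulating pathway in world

Line one: bleak(1) + snow(1) + tumbles(2) = 4

4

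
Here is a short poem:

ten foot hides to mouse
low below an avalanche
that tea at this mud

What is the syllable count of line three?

Line three: that(1) + tea(1) + at(1) + this(1) + mud(1) = 5

5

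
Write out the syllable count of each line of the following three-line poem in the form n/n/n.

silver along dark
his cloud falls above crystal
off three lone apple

Line 1: silver(2) + along(2) + dark(1) = 5
Line 2: his(1) + cloud(1) + falls(1) + above(2) + crystal(2) = 7
Line 3: off(1) + three(1) + lone(1) + apple(2) = 5

5/7/5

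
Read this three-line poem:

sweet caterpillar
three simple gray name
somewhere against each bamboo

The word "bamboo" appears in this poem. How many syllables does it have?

2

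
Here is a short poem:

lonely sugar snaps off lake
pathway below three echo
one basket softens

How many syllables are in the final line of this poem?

The final line: "one basket softens": 1+2+2 = 5

5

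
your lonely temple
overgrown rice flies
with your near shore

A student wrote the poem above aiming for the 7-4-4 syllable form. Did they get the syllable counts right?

No

Line 1: your(1) + lonely(2) + temple(2) = 5 (expected 7)
Line 2: overgrown(3) + rice(1) + flies(1) = 5 (expected 4)
Line 3: with(1) + your(1) + near(1) + shore(1) = 4 ✓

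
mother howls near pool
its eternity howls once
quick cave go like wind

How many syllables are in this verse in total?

Line 1: "mother howls near pool": 2+1+1+1 = 5
Line 2: "its eternity howls once": 1+4+1+1 = 7
Line 3: "quick cave go like wind": 1+1+1+1+1 = 5
Total: 5 + 7 + 5 = 17

17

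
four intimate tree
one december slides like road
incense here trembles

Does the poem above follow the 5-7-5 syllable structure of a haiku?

Yes

Line 1: four (1), intimate (3), tree (1) → 5 ✓
Line 2: one (1), december (3), slides (1), like (1), road (1) → 7 ✓
Line 3: incense (2), here (1), trembles (2) → 5 ✓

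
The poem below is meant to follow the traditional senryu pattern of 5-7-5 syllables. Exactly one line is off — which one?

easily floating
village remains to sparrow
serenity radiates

Line 1: easily (3), floating (2) → 5 ✓
Line 2: village (2), remains (2), to (1), sparrow (2) → 7 ✓
Line 3: serenity (4), radiates (3) → 7 (expected 5)

Line 3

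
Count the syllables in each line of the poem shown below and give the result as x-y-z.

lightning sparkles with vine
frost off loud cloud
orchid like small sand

6-4-5

Line 1: lightning (2), sparkles (2), with (1), vine (1) → 6
Line 2: frost (1), off (1), loud (1), cloud (1) → 4
Line 3: orchid (2), like (1), small (1), sand (1) → 5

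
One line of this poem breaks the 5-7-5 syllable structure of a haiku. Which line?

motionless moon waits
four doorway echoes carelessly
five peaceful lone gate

The second line

Line 1: "motionless moon waits": 3+1+1 = 5 ✓
Line 2: "four doorway echoes carelessly": 1+2+2+3 = 8 (expected 7)
Line 3: "five peaceful lone gate": 1+2+1+1 = 5 ✓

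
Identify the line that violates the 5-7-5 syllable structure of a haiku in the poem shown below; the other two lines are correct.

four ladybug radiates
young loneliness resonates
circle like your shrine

Line 1

Line 1: "four ladybug radiates": 1+3+3 = 7 (expected 5)
Line 2: "young loneliness resonates": 1+3+3 = 7 ✓
Line 3: "circle like your shrine": 2+1+1+1 = 5 ✓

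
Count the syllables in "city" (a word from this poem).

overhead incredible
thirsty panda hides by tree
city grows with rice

"city" has 2 syllables.

2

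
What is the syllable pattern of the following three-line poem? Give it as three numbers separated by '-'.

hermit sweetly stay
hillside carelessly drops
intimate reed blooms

5-6-5

Line 1: hermit(2) + sweetly(2) + stay(1) = 5
Line 2: hillside(2) + carelessly(3) + drops(1) = 6
Line 3: intimate(3) + reed(1) + blooms(1) = 5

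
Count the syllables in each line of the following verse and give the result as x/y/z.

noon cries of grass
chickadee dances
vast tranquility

Line 1: noon (1), cries (1), of (1), grass (1) → 4
Line 2: chickadee (3), dances (2) → 5
Line 3: vast (1), tranquility (4) → 5

4/5/5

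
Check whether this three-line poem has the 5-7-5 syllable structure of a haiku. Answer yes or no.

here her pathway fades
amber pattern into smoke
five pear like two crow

Yes

Line 1: "here her pathway fades": 1+1+2+1 = 5 ✓
Line 2: "amber pattern into smoke": 2+2+2+1 = 7 ✓
Line 3: "five pear like two crow": 1+1+1+1+1 = 5 ✓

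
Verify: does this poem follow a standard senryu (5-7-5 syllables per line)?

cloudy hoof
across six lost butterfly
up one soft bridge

Line 1: "cloudy hoof": 2+1 = 3 (expected 5)
Line 2: "across six lost butterfly": 2+1+1+3 = 7 ✓
Line 3: "up one soft bridge": 1+1+1+1 = 4 (expected 5)

No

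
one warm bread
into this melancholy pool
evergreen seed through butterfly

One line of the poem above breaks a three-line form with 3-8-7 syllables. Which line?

Line 3

Line 1: one (1), warm (1), bread (1) → 3 ✓
Line 2: into (2), this (1), melancholy (4), pool (1) → 8 ✓
Line 3: evergreen (3), seed (1), through (1), butterfly (3) → 8 (expected 7)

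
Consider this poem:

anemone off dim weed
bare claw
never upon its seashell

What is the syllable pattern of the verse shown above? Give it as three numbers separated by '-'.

7-2-7

Line 1: anemone(4) + off(1) + dim(1) + weed(1) = 7
Line 2: bare(1) + claw(1) = 2
Line 3: never(2) + upon(2) + its(1) + seashell(2) = 7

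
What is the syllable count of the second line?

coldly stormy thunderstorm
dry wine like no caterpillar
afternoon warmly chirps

8

The second line: dry (1), wine (1), like (1), no (1), caterpillar (4) → 8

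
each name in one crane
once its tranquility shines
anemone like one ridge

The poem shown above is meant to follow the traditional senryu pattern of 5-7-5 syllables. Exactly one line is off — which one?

The third line

Line 1: each(1) + name(1) + in(1) + one(1) + crane(1) = 5 ✓
Line 2: once(1) + its(1) + tranquility(4) + shines(1) = 7 ✓
Line 3: anemone(4) + like(1) + one(1) + ridge(1) = 7 (expected 5)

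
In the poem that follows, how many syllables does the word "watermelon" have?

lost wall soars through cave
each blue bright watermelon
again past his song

"watermelon" has 4 syllables.

4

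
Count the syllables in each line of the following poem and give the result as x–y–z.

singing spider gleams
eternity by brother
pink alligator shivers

5–7–7

Line 1: singing(2) + spider(2) + gleams(1) = 5
Line 2: eternity(4) + by(1) + brother(2) = 7
Line 3: pink(1) + alligator(4) + shivers(2) = 7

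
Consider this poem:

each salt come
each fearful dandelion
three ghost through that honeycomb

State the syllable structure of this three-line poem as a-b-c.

3-7-7

Line 1: "each salt come": 1+1+1 = 3
Line 2: "each fearful dandelion": 1+2+4 = 7
Line 3: "three ghost through that honeycomb": 1+1+1+1+3 = 7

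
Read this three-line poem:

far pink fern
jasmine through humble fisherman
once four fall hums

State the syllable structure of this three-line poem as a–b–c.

3–8–4

Line 1: far(1) + pink(1) + fern(1) = 3
Line 2: jasmine(2) + through(1) + humble(2) + fisherman(3) = 8
Line 3: once(1) + four(1) + fall(1) + hums(1) = 4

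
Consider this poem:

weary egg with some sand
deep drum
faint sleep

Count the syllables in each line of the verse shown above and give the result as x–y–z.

Line 1: "weary egg with some sand": 2+1+1+1+1 = 6
Line 2: "deep drum": 1+1 = 2
Line 3: "faint sleep": 1+1 = 2

6–2–2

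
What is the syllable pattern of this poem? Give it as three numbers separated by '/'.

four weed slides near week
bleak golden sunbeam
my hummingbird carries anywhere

Line 1: "four weed slides near week": 1+1+1+1+1 = 5
Line 2: "bleak golden sunbeam": 1+2+2 = 5
Line 3: "my hummingbird carries anywhere": 1+3+2+3 = 9

5/5/9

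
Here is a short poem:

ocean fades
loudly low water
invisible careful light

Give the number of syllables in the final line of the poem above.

The final line: "invisible careful light": 4+2+1 = 7

7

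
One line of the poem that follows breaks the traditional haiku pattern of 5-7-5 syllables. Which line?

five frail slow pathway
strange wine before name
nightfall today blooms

Line 1: five(1) + frail(1) + slow(1) + pathway(2) = 5 ✓
Line 2: strange(1) + wine(1) + before(2) + name(1) = 5 (expected 7)
Line 3: nightfall(2) + today(2) + blooms(1) = 5 ✓

Line 2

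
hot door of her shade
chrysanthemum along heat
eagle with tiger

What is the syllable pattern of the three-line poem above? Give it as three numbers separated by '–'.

5–7–5

Line 1: "hot door of her shade": 1+1+1+1+1 = 5
Line 2: "chrysanthemum along heat": 4+2+1 = 7
Line 3: "eagle with tiger": 2+1+2 = 5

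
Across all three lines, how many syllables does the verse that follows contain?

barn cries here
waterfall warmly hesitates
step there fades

14

Line 1: "barn cries here": 1+1+1 = 3
Line 2: "waterfall warmly hesitates": 3+2+3 = 8
Line 3: "step there fades": 1+1+1 = 3
Total: 3 + 8 + 3 = 14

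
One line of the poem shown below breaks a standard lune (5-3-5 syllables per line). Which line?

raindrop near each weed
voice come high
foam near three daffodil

The third line

Line 1: raindrop(2) + near(1) + each(1) + weed(1) = 5 ✓
Line 2: voice(1) + come(1) + high(1) = 3 ✓
Line 3: foam(1) + near(1) + three(1) + daffodil(3) = 6 (expected 5)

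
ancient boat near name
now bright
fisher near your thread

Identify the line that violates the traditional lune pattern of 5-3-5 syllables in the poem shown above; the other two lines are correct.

Line 1: ancient (2), boat (1), near (1), name (1) → 5 ✓
Line 2: now (1), bright (1) → 2 (expected 3)
Line 3: fisher (2), near (1), your (1), thread (1) → 5 ✓

The second line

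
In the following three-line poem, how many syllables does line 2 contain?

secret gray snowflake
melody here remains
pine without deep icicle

6

Line 2: "melody here remains": 3+1+2 = 6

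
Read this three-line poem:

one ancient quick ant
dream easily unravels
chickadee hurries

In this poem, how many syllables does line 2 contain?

Line 2: "dream easily unravels": 1+3+3 = 7

7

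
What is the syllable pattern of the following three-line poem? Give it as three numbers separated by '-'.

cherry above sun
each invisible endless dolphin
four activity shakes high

5-9-7

Line 1: cherry(2) + above(2) + sun(1) = 5
Line 2: each(1) + invisible(4) + endless(2) + dolphin(2) = 9
Line 3: four(1) + activity(4) + shakes(1) + high(1) = 7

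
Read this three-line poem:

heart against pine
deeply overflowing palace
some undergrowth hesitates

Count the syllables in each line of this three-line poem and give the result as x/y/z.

4/8/7

Line 1: "heart against pine": 1+2+1 = 4
Line 2: "deeply overflowing palace": 2+4+2 = 8
Line 3: "some undergrowth hesitates": 1+3+3 = 7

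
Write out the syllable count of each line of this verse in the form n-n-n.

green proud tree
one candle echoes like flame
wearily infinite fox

3-7-7

Line 1: green (1), proud (1), tree (1) → 3
Line 2: one (1), candle (2), echoes (2), like (1), flame (1) → 7
Line 3: wearily (3), infinite (3), fox (1) → 7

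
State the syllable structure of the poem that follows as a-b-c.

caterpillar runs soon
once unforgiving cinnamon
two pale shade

6-8-3

Line 1: "caterpillar runs soon": 4+1+1 = 6
Line 2: "once unforgiving cinnamon": 1+4+3 = 8
Line 3: "two pale shade": 1+1+1 = 3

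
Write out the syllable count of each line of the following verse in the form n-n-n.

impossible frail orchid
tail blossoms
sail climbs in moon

Line 1: impossible (4), frail (1), orchid (2) → 7
Line 2: tail (1), blossoms (2) → 3
Line 3: sail (1), climbs (1), in (1), moon (1) → 4

7-3-4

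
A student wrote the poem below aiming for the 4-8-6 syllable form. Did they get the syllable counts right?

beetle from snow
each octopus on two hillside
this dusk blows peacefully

Line 1: "beetle from snow": 2+1+1 = 4 ✓
Line 2: "each octopus on two hillside": 1+3+1+1+2 = 8 ✓
Line 3: "this dusk blows peacefully": 1+1+1+3 = 6 ✓

Yes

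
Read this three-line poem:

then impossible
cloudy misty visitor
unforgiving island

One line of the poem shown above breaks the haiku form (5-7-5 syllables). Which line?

Line 3

Line 1: then(1) + impossible(4) = 5 ✓
Line 2: cloudy(2) + misty(2) + visitor(3) = 7 ✓
Line 3: unforgiving(4) + island(2) = 6 (expected 5)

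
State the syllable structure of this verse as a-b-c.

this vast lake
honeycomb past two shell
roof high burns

Line 1: this(1) + vast(1) + lake(1) = 3
Line 2: honeycomb(3) + past(1) + two(1) + shell(1) = 6
Line 3: roof(1) + high(1) + burns(1) = 3

3-6-3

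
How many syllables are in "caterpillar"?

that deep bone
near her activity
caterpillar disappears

4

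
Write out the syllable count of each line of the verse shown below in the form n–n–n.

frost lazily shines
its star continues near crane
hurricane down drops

5–7–5

Line 1: "frost lazily shines": 1+3+1 = 5
Line 2: "its star continues near crane": 1+1+3+1+1 = 7
Line 3: "hurricane down drops": 3+1+1 = 5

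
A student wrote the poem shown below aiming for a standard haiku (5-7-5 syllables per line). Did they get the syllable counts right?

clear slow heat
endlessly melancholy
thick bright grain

No

Line 1: "clear slow heat": 1+1+1 = 3 (expected 5)
Line 2: "endlessly melancholy": 3+4 = 7 ✓
Line 3: "thick bright grain": 1+1+1 = 3 (expected 5)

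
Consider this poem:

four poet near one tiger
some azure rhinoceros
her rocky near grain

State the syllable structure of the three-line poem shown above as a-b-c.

Line 1: four(1) + poet(2) + near(1) + one(1) + tiger(2) = 7
Line 2: some(1) + azure(2) + rhinoceros(4) = 7
Line 3: her(1) + rocky(2) + near(1) + grain(1) = 5

7-7-5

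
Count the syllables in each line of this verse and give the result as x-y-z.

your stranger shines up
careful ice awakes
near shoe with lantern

5-5-5

Line 1: your (1), stranger (2), shines (1), up (1) → 5
Line 2: careful (2), ice (1), awakes (2) → 5
Line 3: near (1), shoe (1), with (1), lantern (2) → 5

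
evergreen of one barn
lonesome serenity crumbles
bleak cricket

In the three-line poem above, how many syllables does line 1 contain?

Line 1: evergreen(3) + of(1) + one(1) + barn(1) = 6

6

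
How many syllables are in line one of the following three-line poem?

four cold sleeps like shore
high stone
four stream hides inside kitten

Line one: four(1) + cold(1) + sleeps(1) + like(1) + shore(1) = 5

5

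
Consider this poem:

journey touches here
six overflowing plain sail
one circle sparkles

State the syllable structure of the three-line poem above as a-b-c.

Line 1: journey (2), touches (2), here (1) → 5
Line 2: six (1), overflowing (4), plain (1), sail (1) → 7
Line 3: one (1), circle (2), sparkles (2) → 5

5-7-5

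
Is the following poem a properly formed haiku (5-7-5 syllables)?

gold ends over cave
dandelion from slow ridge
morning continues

Line 1: "gold ends over cave": 1+1+2+1 = 5 ✓
Line 2: "dandelion from slow ridge": 4+1+1+1 = 7 ✓
Line 3: "morning continues": 2+3 = 5 ✓

Yes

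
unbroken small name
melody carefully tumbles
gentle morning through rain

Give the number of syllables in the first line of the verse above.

The first line: "unbroken small name": 3+1+1 = 5

5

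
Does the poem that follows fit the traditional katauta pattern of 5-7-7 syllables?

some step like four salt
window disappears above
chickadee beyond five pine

Yes

Line 1: "some step like four salt": 1+1+1+1+1 = 5 ✓
Line 2: "window disappears above": 2+3+2 = 7 ✓
Line 3: "chickadee beyond five pine": 3+2+1+1 = 7 ✓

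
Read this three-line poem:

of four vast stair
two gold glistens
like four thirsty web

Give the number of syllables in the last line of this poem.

The last line: like (1), four (1), thirsty (2), web (1) → 5

5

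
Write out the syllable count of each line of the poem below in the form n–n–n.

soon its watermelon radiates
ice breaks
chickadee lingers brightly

9–2–7

Line 1: "soon its watermelon radiates": 1+1+4+3 = 9
Line 2: "ice breaks": 1+1 = 2
Line 3: "chickadee lingers brightly": 3+2+2 = 7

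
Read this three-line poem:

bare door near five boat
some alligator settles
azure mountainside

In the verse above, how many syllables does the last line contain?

The last line: "azure mountainside": 2+3 = 5

5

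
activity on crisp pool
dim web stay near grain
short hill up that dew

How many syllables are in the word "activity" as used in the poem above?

4

"activity" has 4 syllables.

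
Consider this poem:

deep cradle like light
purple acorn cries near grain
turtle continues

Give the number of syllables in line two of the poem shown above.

7

Line two: purple (2), acorn (2), cries (1), near (1), grain (1) → 7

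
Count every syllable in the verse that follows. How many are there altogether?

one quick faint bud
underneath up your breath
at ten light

13

Line 1: one (1), quick (1), faint (1), bud (1) → 4
Line 2: underneath (3), up (1), your (1), breath (1) → 6
Line 3: at (1), ten (1), light (1) → 3
Total: 4 + 6 + 3 = 13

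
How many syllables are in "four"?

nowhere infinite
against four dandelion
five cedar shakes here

1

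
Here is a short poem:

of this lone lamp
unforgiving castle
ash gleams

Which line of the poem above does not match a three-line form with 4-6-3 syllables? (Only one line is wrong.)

Line 3

Line 1: of(1) + this(1) + lone(1) + lamp(1) = 4 ✓
Line 2: unforgiving(4) + castle(2) = 6 ✓
Line 3: ash(1) + gleams(1) = 2 (expected 3)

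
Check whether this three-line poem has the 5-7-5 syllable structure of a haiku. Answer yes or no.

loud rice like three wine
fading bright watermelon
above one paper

Line 1: loud (1), rice (1), like (1), three (1), wine (1) → 5 ✓
Line 2: fading (2), bright (1), watermelon (4) → 7 ✓
Line 3: above (2), one (1), paper (2) → 5 ✓

Yes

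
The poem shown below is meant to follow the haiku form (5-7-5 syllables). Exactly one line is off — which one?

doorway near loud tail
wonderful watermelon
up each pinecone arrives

Line 3

Line 1: doorway(2) + near(1) + loud(1) + tail(1) = 5 ✓
Line 2: wonderful(3) + watermelon(4) = 7 ✓
Line 3: up(1) + each(1) + pinecone(2) + arrives(2) = 6 (expected 5)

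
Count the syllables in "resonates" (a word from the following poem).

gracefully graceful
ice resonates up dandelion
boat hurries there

3

"resonates" has 3 syllables.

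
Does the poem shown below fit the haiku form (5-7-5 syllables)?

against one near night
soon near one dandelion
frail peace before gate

Yes

Line 1: "against one near night": 2+1+1+1 = 5 ✓
Line 2: "soon near one dandelion": 1+1+1+4 = 7 ✓
Line 3: "frail peace before gate": 1+1+2+1 = 5 ✓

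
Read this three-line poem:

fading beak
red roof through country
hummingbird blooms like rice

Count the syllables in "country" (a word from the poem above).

2

"country" has 2 syllables.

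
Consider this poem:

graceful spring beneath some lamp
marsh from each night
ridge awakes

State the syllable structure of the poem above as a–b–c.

Line 1: "graceful spring beneath some lamp": 2+1+2+1+1 = 7
Line 2: "marsh from each night": 1+1+1+1 = 4
Line 3: "ridge awakes": 1+2 = 3

7–4–3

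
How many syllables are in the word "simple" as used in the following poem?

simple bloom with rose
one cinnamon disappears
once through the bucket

2

"simple" has 2 syllables.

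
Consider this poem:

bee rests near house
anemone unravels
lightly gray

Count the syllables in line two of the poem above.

7

Line two: "anemone unravels": 4+3 = 7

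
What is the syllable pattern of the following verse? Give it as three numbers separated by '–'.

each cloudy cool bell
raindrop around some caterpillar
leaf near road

5–9–3

Line 1: "each cloudy cool bell": 1+2+1+1 = 5
Line 2: "raindrop around some caterpillar": 2+2+1+4 = 9
Line 3: "leaf near road": 1+1+1 = 3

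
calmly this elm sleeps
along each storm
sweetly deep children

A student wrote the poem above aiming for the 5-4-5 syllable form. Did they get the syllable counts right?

Line 1: "calmly this elm sleeps": 2+1+1+1 = 5 ✓
Line 2: "along each storm": 2+1+1 = 4 ✓
Line 3: "sweetly deep children": 2+1+2 = 5 ✓

Yes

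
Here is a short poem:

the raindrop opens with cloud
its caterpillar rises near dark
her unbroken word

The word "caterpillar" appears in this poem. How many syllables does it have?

4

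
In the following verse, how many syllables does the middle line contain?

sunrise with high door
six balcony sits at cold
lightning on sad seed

The middle line: six(1) + balcony(3) + sits(1) + at(1) + cold(1) = 7

7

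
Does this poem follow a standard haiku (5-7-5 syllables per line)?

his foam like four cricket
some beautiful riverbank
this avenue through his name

Line 1: his(1) + foam(1) + like(1) + four(1) + cricket(2) = 6 (expected 5)
Line 2: some(1) + beautiful(3) + riverbank(3) = 7 ✓
Line 3: this(1) + avenue(3) + through(1) + his(1) + name(1) = 7 (expected 5)

No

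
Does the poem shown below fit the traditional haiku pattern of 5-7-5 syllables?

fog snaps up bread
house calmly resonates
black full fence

No

Line 1: fog(1) + snaps(1) + up(1) + bread(1) = 4 (expected 5)
Line 2: house(1) + calmly(2) + resonates(3) = 6 (expected 7)
Line 3: black(1) + full(1) + fence(1) = 3 (expected 5)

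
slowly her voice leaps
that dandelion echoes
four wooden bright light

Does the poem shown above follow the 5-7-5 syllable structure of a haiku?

Yes

Line 1: "slowly her voice leaps": 2+1+1+1 = 5 ✓
Line 2: "that dandelion echoes": 1+4+2 = 7 ✓
Line 3: "four wooden bright light": 1+2+1+1 = 5 ✓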